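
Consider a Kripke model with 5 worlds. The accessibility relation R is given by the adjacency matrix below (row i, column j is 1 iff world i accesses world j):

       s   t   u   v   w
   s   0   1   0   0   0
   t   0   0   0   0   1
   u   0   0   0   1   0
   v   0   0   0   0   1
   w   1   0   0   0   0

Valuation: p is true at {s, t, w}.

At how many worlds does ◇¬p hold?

s: successors {t}; ¬p there: t:F. ✗
t: successors {w}; ¬p there: w:F. ✗
u: successors {v}; ¬p there: v:T. ✓
v: successors {w}; ¬p there: w:F. ✗
w: successors {s}; ¬p there: s:F. ✗
Satisfying worlds: {u}.

1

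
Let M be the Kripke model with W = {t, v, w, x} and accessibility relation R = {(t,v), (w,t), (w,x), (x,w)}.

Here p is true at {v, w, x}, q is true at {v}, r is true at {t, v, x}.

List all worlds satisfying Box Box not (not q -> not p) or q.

t: Box Box not (not q -> not p) is T, q is F. ✓
v: Box Box not (not q -> not p) is T, q is T. ✓
w: Box Box not (not q -> not p) is F, q is F. ✗
x: Box Box not (not q -> not p) is F, q is F. ✗

{t, v}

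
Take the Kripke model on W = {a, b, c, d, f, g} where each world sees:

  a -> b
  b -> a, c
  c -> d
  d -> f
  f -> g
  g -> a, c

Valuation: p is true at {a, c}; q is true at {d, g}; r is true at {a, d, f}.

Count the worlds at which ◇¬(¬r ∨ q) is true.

a: successors {b}; ¬(¬r ∨ q) there: b:F. ✗
b: successors {a, c}; ¬(¬r ∨ q) there: a:T, c:F. ✓
c: successors {d}; ¬(¬r ∨ q) there: d:F. ✗
d: successors {f}; ¬(¬r ∨ q) there: f:T. ✓
f: successors {g}; ¬(¬r ∨ q) there: g:F. ✗
g: successors {a, c}; ¬(¬r ∨ q) there: a:T, c:F. ✓
Satisfying worlds: {b, d, g}.

3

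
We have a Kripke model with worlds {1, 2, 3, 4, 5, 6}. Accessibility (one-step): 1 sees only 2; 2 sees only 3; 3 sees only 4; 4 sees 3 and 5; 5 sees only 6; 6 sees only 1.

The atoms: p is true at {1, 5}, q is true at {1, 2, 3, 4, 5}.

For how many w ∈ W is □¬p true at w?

1: successors {2}; ¬p there: 2:T. ✓
2: successors {3}; ¬p there: 3:T. ✓
3: successors {4}; ¬p there: 4:T. ✓
4: successors {3, 5}; ¬p there: 3:T, 5:F. ✗
5: successors {6}; ¬p there: 6:T. ✓
6: successors {1}; ¬p there: 1:F. ✗
Satisfying worlds: {1, 2, 3, 5}.

4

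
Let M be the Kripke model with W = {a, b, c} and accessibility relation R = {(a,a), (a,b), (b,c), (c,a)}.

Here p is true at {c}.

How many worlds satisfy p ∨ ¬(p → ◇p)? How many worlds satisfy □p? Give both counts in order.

For p ∨ ¬(p → ◇p):
a: p is F, ¬(p → ◇p) is F. ✗
b: p is F, ¬(p → ◇p) is F. ✗
c: p is T, ¬(p → ◇p) is T. ✓
— 1 world.
For □p:
a: successors {a, b}; p there: a:F, b:F. ✗
b: successors {c}; p there: c:T. ✓
c: successors {a}; p there: a:F. ✗
— 1 world.

1 and 1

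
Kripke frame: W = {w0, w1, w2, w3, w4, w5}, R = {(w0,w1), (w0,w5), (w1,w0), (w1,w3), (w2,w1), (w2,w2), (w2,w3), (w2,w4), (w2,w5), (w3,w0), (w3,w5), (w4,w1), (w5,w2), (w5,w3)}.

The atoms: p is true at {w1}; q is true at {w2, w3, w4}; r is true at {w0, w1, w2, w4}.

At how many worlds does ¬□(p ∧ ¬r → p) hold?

w0: □(p ∧ ¬r → p) is T. ✗
w1: □(p ∧ ¬r → p) is T. ✗
w2: □(p ∧ ¬r → p) is T. ✗
w3: □(p ∧ ¬r → p) is T. ✗
w4: □(p ∧ ¬r → p) is T. ✗
w5: □(p ∧ ¬r → p) is T. ✗
Satisfying worlds: ∅.

0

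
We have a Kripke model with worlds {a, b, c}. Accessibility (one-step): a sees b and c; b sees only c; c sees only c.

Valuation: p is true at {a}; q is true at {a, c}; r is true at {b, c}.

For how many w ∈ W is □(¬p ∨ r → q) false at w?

1

a: successors {b, c}; ¬p ∨ r → q there: b:F, c:T. ✗
b: successors {c}; ¬p ∨ r → q there: c:T. ✓
c: successors {c}; ¬p ∨ r → q there: c:T. ✓
Satisfying worlds: {b, c}.
So □(¬p ∨ r → q) fails at the other 1 world.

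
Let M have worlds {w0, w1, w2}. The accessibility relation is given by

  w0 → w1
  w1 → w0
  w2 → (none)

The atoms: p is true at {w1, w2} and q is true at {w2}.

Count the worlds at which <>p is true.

1

w0: successors {w1}; p there: w1:T. ✓
w1: successors {w0}; p there: w0:F. ✗
w2: no successors, so <>p fails. ✗
Satisfying worlds: {w0}.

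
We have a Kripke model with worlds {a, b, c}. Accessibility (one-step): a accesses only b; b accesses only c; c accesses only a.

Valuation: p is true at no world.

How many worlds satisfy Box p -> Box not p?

3

a: Box p is F, Box not p is T. ✓
b: Box p is F, Box not p is T. ✓
c: Box p is F, Box not p is T. ✓
Satisfying worlds: {a, b, c}.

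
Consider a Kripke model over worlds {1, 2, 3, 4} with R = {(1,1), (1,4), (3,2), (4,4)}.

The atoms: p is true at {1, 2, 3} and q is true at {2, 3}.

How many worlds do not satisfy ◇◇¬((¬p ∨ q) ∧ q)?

1: successors {1, 4}; ◇¬((¬p ∨ q) ∧ q) there: 1:T, 4:T. ✓
2: no successors, so ◇◇¬((¬p ∨ q) ∧ q) fails. ✗
3: successors {2}; ◇¬((¬p ∨ q) ∧ q) there: 2:F. ✗
4: successors {4}; ◇¬((¬p ∨ q) ∧ q) there: 4:T. ✓
Satisfying worlds: {1, 4}.
So ◇◇¬((¬p ∨ q) ∧ q) fails at the other 2 worlds.

2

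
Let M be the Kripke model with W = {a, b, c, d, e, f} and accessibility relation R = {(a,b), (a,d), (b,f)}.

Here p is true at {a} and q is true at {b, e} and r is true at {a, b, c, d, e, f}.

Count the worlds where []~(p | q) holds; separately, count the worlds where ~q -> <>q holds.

5 and 3

For []~(p | q):
a: successors {b, d}; ~(p | q) there: b:F, d:T. ✗
b: successors {f}; ~(p | q) there: f:T. ✓
c: no successors, so []~(p | q) holds vacuously. ✓
d: no successors, so []~(p | q) holds vacuously. ✓
e: no successors, so []~(p | q) holds vacuously. ✓
f: no successors, so []~(p | q) holds vacuously. ✓
— 5 worlds.
For ~q -> <>q:
a: ~q is T, <>q is T. ✓
b: ~q is F, <>q is F. ✓
c: ~q is T, <>q is F. ✗
d: ~q is T, <>q is F. ✗
e: ~q is F, <>q is F. ✓
f: ~q is T, <>q is F. ✗
— 3 worlds.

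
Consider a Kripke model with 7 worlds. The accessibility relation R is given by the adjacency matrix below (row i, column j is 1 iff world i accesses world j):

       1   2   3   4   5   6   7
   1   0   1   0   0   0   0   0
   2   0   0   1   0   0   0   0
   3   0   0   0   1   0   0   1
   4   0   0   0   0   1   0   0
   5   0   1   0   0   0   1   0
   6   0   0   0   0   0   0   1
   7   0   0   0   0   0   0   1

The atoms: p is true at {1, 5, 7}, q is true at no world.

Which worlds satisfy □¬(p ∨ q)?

{1, 2, 5}

1: successors {2}; ¬(p ∨ q) there: 2:T. ✓
2: successors {3}; ¬(p ∨ q) there: 3:T. ✓
3: successors {4, 7}; ¬(p ∨ q) there: 4:T, 7:F. ✗
4: successors {5}; ¬(p ∨ q) there: 5:F. ✗
5: successors {2, 6}; ¬(p ∨ q) there: 2:T, 6:T. ✓
6: successors {7}; ¬(p ∨ q) there: 7:F. ✗
7: successors {7}; ¬(p ∨ q) there: 7:F. ✗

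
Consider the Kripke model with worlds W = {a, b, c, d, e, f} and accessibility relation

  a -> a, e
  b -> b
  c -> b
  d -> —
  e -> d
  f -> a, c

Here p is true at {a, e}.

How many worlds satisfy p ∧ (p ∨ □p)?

a: p is T, p ∨ □p is T. ✓
b: p is F, p ∨ □p is F. ✗
c: p is F, p ∨ □p is F. ✗
d: p is F, p ∨ □p is T. ✗
e: p is T, p ∨ □p is T. ✓
f: p is F, p ∨ □p is F. ✗
Satisfying worlds: {a, e}.

2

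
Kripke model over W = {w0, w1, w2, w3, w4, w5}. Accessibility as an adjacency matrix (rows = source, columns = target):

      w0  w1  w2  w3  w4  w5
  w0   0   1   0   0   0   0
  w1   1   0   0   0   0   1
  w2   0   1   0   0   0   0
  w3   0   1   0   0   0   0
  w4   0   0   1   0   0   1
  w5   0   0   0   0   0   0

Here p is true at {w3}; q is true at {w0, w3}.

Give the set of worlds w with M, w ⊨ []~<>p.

{w0, w1, w2, w3, w4, w5}

w0: successors {w1}; ~<>p there: w1:T. ✓
w1: successors {w0, w5}; ~<>p there: w0:T, w5:T. ✓
w2: successors {w1}; ~<>p there: w1:T. ✓
w3: successors {w1}; ~<>p there: w1:T. ✓
w4: successors {w2, w5}; ~<>p there: w2:T, w5:T. ✓
w5: no successors, so []~<>p holds vacuously. ✓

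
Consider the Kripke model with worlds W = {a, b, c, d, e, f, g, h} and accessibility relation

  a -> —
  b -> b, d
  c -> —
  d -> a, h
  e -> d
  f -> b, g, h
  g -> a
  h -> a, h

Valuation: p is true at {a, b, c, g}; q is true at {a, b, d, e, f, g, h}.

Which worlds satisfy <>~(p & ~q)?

a: no successors, so <>~(p & ~q) fails. ✗
b: successors {b, d}; ~(p & ~q) there: b:T, d:T. ✓
c: no successors, so <>~(p & ~q) fails. ✗
d: successors {a, h}; ~(p & ~q) there: a:T, h:T. ✓
e: successors {d}; ~(p & ~q) there: d:T. ✓
f: successors {b, g, h}; ~(p & ~q) there: b:T, g:T, h:T. ✓
g: successors {a}; ~(p & ~q) there: a:T. ✓
h: successors {a, h}; ~(p & ~q) there: a:T, h:T. ✓

{b, d, e, f, g, h}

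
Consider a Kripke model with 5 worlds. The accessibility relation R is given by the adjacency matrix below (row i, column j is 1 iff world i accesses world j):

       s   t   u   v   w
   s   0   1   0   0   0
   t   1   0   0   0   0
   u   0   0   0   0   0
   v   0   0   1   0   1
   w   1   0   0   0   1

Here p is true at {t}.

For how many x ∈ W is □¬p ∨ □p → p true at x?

1

s: □¬p ∨ □p is T, p is F. ✗
t: □¬p ∨ □p is T, p is T. ✓
u: □¬p ∨ □p is T, p is F. ✗
v: □¬p ∨ □p is T, p is F. ✗
w: □¬p ∨ □p is T, p is F. ✗
Satisfying worlds: {t}.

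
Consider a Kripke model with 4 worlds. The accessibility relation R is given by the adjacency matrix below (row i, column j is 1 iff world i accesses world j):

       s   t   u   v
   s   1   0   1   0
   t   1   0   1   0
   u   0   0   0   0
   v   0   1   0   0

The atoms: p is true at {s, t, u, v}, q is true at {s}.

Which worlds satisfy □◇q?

s: successors {s, u}; ◇q there: s:T, u:F. ✗
t: successors {s, u}; ◇q there: s:T, u:F. ✗
u: no successors, so □◇q holds vacuously. ✓
v: successors {t}; ◇q there: t:T. ✓

{u, v}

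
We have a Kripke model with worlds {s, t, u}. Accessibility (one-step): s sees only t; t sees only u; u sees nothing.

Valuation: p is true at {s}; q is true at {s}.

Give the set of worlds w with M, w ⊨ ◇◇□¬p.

{s}

s: successors {t}; ◇□¬p there: t:T. ✓
t: successors {u}; ◇□¬p there: u:F. ✗
u: no successors, so ◇◇□¬p fails. ✗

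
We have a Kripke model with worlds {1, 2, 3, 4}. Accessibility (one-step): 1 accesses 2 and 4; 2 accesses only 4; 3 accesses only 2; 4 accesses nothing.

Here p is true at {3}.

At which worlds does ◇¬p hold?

1: successors {2, 4}; ¬p there: 2:T, 4:T. ✓
2: successors {4}; ¬p there: 4:T. ✓
3: successors {2}; ¬p there: 2:T. ✓
4: no successors, so ◇¬p fails. ✗

{1, 2, 3}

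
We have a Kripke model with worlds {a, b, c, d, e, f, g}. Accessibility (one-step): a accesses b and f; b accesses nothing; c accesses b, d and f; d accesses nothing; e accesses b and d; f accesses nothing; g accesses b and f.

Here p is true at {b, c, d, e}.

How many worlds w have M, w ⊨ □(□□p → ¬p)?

3

a: successors {b, f}; □□p → ¬p there: b:F, f:T. ✗
b: no successors, so □(□□p → ¬p) holds vacuously. ✓
c: successors {b, d, f}; □□p → ¬p there: b:F, d:F, f:T. ✗
d: no successors, so □(□□p → ¬p) holds vacuously. ✓
e: successors {b, d}; □□p → ¬p there: b:F, d:F. ✗
f: no successors, so □(□□p → ¬p) holds vacuously. ✓
g: successors {b, f}; □□p → ¬p there: b:F, f:T. ✗
Satisfying worlds: {b, d, f}.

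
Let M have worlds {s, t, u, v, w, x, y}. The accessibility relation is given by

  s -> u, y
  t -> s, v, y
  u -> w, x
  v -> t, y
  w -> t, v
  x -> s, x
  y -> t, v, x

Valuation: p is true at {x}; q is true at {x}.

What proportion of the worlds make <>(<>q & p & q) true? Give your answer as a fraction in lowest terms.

s: successors {u, y}; <>q & p & q there: u:F, y:F. ✗
t: successors {s, v, y}; <>q & p & q there: s:F, v:F, y:F. ✗
u: successors {w, x}; <>q & p & q there: w:F, x:T. ✓
v: successors {t, y}; <>q & p & q there: t:F, y:F. ✗
w: successors {t, v}; <>q & p & q there: t:F, v:F. ✗
x: successors {s, x}; <>q & p & q there: s:F, x:T. ✓
y: successors {t, v, x}; <>q & p & q there: t:F, v:F, x:T. ✓
That's 3 of 7 worlds, so 3/7.

3/7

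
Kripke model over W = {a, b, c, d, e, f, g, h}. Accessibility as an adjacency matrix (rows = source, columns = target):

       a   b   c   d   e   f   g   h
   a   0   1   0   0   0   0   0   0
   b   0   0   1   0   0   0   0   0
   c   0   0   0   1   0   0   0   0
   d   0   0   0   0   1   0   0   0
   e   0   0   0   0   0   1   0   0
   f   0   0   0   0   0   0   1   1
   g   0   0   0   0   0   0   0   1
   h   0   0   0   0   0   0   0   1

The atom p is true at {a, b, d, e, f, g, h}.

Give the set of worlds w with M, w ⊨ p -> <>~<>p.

{a, c}

a: p is T, <>~<>p is T. ✓
b: p is T, <>~<>p is F. ✗
c: p is F, <>~<>p is F. ✓
d: p is T, <>~<>p is F. ✗
e: p is T, <>~<>p is F. ✗
f: p is T, <>~<>p is F. ✗
g: p is T, <>~<>p is F. ✗
h: p is T, <>~<>p is F. ✗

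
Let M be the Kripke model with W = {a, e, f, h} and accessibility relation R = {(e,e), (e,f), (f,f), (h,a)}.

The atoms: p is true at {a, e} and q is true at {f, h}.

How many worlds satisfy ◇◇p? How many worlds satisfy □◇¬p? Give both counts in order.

1 and 3

For ◇◇p:
a: no successors, so ◇◇p fails. ✗
e: successors {e, f}; ◇p there: e:T, f:F. ✓
f: successors {f}; ◇p there: f:F. ✗
h: successors {a}; ◇p there: a:F. ✗
— 1 world.
For □◇¬p:
a: no successors, so □◇¬p holds vacuously. ✓
e: successors {e, f}; ◇¬p there: e:T, f:T. ✓
f: successors {f}; ◇¬p there: f:T. ✓
h: successors {a}; ◇¬p there: a:F. ✗
— 3 worlds.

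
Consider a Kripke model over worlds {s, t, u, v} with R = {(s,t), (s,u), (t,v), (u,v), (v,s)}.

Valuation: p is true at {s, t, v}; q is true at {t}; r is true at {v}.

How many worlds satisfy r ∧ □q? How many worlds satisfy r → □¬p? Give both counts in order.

0 and 3

For r ∧ □q:
s: r is F, □q is F. ✗
t: r is F, □q is F. ✗
u: r is F, □q is F. ✗
v: r is T, □q is F. ✗
— 0 worlds.
For r → □¬p:
s: r is F, □¬p is F. ✓
t: r is F, □¬p is F. ✓
u: r is F, □¬p is F. ✓
v: r is T, □¬p is F. ✗
— 3 worlds.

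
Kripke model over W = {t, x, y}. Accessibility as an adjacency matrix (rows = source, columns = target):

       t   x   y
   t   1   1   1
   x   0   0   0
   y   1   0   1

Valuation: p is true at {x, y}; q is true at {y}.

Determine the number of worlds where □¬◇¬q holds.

1

t: successors {t, x, y}; ¬◇¬q there: t:F, x:T, y:F. ✗
x: no successors, so □¬◇¬q holds vacuously. ✓
y: successors {t, y}; ¬◇¬q there: t:F, y:F. ✗
Satisfying worlds: {x}.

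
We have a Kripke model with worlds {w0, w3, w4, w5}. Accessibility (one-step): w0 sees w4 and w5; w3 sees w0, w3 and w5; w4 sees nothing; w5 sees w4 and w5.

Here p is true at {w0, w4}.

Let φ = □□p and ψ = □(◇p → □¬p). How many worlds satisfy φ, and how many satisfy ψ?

For □□p:
w0: successors {w4, w5}; □p there: w4:T, w5:F. ✗
w3: successors {w0, w3, w5}; □p there: w0:F, w3:F, w5:F. ✗
w4: no successors, so □□p holds vacuously. ✓
w5: successors {w4, w5}; □p there: w4:T, w5:F. ✗
— 1 world.
For □(◇p → □¬p):
w0: successors {w4, w5}; ◇p → □¬p there: w4:T, w5:F. ✗
w3: successors {w0, w3, w5}; ◇p → □¬p there: w0:F, w3:F, w5:F. ✗
w4: no successors, so □(◇p → □¬p) holds vacuously. ✓
w5: successors {w4, w5}; ◇p → □¬p there: w4:T, w5:F. ✗
— 1 world.

1 and 1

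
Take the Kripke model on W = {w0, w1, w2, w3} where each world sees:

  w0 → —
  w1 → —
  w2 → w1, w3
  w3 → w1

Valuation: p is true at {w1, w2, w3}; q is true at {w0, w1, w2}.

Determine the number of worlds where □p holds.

4

w0: no successors, so □p holds vacuously. ✓
w1: no successors, so □p holds vacuously. ✓
w2: successors {w1, w3}; p there: w1:T, w3:T. ✓
w3: successors {w1}; p there: w1:T. ✓
Satisfying worlds: {w0, w1, w2, w3}.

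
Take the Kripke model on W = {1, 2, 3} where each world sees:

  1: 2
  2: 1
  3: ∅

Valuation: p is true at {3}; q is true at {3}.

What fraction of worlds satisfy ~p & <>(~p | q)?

2/3

1: ~p is T, <>(~p | q) is T. ✓
2: ~p is T, <>(~p | q) is T. ✓
3: ~p is F, <>(~p | q) is F. ✗
That's 2 of 3 worlds, so 2/3.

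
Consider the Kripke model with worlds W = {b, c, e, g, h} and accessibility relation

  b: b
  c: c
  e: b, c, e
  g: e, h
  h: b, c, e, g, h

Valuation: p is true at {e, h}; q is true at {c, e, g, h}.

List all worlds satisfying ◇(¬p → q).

b: successors {b}; ¬p → q there: b:F. ✗
c: successors {c}; ¬p → q there: c:T. ✓
e: successors {b, c, e}; ¬p → q there: b:F, c:T, e:T. ✓
g: successors {e, h}; ¬p → q there: e:T, h:T. ✓
h: successors {b, c, e, g, h}; ¬p → q there: b:F, c:T, e:T, g:T, h:T. ✓

{c, e, g, h}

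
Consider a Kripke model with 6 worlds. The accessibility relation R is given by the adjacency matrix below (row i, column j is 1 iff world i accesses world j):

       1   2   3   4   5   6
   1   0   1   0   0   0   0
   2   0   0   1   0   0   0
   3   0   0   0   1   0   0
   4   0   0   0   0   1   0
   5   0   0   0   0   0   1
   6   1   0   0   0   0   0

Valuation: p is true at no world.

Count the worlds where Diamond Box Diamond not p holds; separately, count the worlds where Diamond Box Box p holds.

6 and 0

For Diamond Box Diamond not p:
1: successors {2}; Box Diamond not p there: 2:T. ✓
2: successors {3}; Box Diamond not p there: 3:T. ✓
3: successors {4}; Box Diamond not p there: 4:T. ✓
4: successors {5}; Box Diamond not p there: 5:T. ✓
5: successors {6}; Box Diamond not p there: 6:T. ✓
6: successors {1}; Box Diamond not p there: 1:T. ✓
— 6 worlds.
For Diamond Box Box p:
1: successors {2}; Box Box p there: 2:F. ✗
2: successors {3}; Box Box p there: 3:F. ✗
3: successors {4}; Box Box p there: 4:F. ✗
4: successors {5}; Box Box p there: 5:F. ✗
5: successors {6}; Box Box p there: 6:F. ✗
6: successors {1}; Box Box p there: 1:F. ✗
— 0 worlds.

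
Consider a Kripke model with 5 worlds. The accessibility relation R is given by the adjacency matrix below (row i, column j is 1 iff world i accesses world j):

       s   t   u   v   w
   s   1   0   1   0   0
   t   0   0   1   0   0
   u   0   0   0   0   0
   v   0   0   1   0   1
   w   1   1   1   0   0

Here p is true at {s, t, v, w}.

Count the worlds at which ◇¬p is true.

4

s: successors {s, u}; ¬p there: s:F, u:T. ✓
t: successors {u}; ¬p there: u:T. ✓
u: no successors, so ◇¬p fails. ✗
v: successors {u, w}; ¬p there: u:T, w:F. ✓
w: successors {s, t, u}; ¬p there: s:F, t:F, u:T. ✓
Satisfying worlds: {s, t, v, w}.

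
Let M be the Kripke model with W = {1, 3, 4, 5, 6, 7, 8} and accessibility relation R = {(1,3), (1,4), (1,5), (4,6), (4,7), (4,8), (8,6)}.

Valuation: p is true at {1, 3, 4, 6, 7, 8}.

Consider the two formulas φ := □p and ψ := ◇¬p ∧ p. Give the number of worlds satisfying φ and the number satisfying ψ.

For □p:
1: successors {3, 4, 5}; p there: 3:T, 4:T, 5:F. ✗
3: no successors, so □p holds vacuously. ✓
4: successors {6, 7, 8}; p there: 6:T, 7:T, 8:T. ✓
5: no successors, so □p holds vacuously. ✓
6: no successors, so □p holds vacuously. ✓
7: no successors, so □p holds vacuously. ✓
8: successors {6}; p there: 6:T. ✓
— 6 worlds.
For ◇¬p ∧ p:
1: ◇¬p is T, p is T. ✓
3: ◇¬p is F, p is T. ✗
4: ◇¬p is F, p is T. ✗
5: ◇¬p is F, p is F. ✗
6: ◇¬p is F, p is T. ✗
7: ◇¬p is F, p is T. ✗
8: ◇¬p is F, p is T. ✗
— 1 world.

6 and 1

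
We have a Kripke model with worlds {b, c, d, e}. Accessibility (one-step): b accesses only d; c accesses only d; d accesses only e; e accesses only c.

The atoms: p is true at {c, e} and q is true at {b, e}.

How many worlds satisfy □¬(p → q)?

1

b: successors {d}; ¬(p → q) there: d:F. ✗
c: successors {d}; ¬(p → q) there: d:F. ✗
d: successors {e}; ¬(p → q) there: e:F. ✗
e: successors {c}; ¬(p → q) there: c:T. ✓
Satisfying worlds: {e}.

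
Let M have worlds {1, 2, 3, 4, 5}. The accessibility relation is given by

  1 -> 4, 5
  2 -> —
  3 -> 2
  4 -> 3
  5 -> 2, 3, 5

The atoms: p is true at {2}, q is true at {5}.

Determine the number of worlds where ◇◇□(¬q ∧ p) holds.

3

1: successors {4, 5}; ◇□(¬q ∧ p) there: 4:T, 5:T. ✓
2: no successors, so ◇◇□(¬q ∧ p) fails. ✗
3: successors {2}; ◇□(¬q ∧ p) there: 2:F. ✗
4: successors {3}; ◇□(¬q ∧ p) there: 3:T. ✓
5: successors {2, 3, 5}; ◇□(¬q ∧ p) there: 2:F, 3:T, 5:T. ✓
Satisfying worlds: {1, 4, 5}.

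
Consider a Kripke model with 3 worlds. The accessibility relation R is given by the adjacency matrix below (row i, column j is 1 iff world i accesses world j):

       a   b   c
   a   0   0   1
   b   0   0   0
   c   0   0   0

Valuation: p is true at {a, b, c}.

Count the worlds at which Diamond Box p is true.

1

a: successors {c}; Box p there: c:T. ✓
b: no successors, so Diamond Box p fails. ✗
c: no successors, so Diamond Box p fails. ✗
Satisfying worlds: {a}.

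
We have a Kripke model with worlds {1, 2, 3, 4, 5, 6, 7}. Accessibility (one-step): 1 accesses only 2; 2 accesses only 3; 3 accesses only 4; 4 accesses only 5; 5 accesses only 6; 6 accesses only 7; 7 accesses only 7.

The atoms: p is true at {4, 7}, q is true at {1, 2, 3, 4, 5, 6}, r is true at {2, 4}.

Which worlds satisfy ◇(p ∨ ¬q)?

1: successors {2}; p ∨ ¬q there: 2:F. ✗
2: successors {3}; p ∨ ¬q there: 3:F. ✗
3: successors {4}; p ∨ ¬q there: 4:T. ✓
4: successors {5}; p ∨ ¬q there: 5:F. ✗
5: successors {6}; p ∨ ¬q there: 6:F. ✗
6: successors {7}; p ∨ ¬q there: 7:T. ✓
7: successors {7}; p ∨ ¬q there: 7:T. ✓

{3, 6, 7}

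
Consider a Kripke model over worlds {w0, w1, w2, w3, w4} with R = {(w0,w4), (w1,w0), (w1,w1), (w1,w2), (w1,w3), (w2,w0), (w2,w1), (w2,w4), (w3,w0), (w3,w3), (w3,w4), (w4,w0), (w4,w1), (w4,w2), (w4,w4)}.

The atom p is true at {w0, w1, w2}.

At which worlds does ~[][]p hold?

w0: [][]p is F. ✓
w1: [][]p is F. ✓
w2: [][]p is F. ✓
w3: [][]p is F. ✓
w4: [][]p is F. ✓

{w0, w1, w2, w3, w4}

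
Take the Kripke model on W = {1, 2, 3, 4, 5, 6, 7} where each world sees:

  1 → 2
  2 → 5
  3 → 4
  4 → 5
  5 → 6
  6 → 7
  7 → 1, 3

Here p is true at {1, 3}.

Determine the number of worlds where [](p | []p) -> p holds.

1: [](p | []p) is F, p is T. ✓
2: [](p | []p) is F, p is F. ✓
3: [](p | []p) is F, p is T. ✓
4: [](p | []p) is F, p is F. ✓
5: [](p | []p) is F, p is F. ✓
6: [](p | []p) is T, p is F. ✗
7: [](p | []p) is T, p is F. ✗
Satisfying worlds: {1, 2, 3, 4, 5}.

5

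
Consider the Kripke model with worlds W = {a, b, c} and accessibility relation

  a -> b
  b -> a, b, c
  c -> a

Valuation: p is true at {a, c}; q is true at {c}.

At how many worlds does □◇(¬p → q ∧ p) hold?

1

a: successors {b}; ◇(¬p → q ∧ p) there: b:T. ✓
b: successors {a, b, c}; ◇(¬p → q ∧ p) there: a:F, b:T, c:T. ✗
c: successors {a}; ◇(¬p → q ∧ p) there: a:F. ✗
Satisfying worlds: {a}.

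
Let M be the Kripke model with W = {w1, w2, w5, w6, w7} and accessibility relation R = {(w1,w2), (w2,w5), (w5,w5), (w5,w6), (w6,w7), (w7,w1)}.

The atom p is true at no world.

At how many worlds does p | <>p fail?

w1: p is F, <>p is F. ✗
w2: p is F, <>p is F. ✗
w5: p is F, <>p is F. ✗
w6: p is F, <>p is F. ✗
w7: p is F, <>p is F. ✗
Satisfying worlds: ∅.
So p | <>p fails at the other 5 worlds.

5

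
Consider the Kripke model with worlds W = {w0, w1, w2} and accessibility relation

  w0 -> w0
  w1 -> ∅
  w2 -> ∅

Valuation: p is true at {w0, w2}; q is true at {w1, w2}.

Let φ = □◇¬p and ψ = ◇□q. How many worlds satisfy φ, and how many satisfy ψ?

2 and 0

For □◇¬p:
w0: successors {w0}; ◇¬p there: w0:F. ✗
w1: no successors, so □◇¬p holds vacuously. ✓
w2: no successors, so □◇¬p holds vacuously. ✓
— 2 worlds.
For ◇□q:
w0: successors {w0}; □q there: w0:F. ✗
w1: no successors, so ◇□q fails. ✗
w2: no successors, so ◇□q fails. ✗
— 0 worlds.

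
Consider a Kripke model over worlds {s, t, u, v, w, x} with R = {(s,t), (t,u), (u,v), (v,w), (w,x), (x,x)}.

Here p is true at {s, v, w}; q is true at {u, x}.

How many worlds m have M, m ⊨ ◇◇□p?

s: successors {t}; ◇□p there: t:T. ✓
t: successors {u}; ◇□p there: u:T. ✓
u: successors {v}; ◇□p there: v:F. ✗
v: successors {w}; ◇□p there: w:F. ✗
w: successors {x}; ◇□p there: x:F. ✗
x: successors {x}; ◇□p there: x:F. ✗
Satisfying worlds: {s, t}.

2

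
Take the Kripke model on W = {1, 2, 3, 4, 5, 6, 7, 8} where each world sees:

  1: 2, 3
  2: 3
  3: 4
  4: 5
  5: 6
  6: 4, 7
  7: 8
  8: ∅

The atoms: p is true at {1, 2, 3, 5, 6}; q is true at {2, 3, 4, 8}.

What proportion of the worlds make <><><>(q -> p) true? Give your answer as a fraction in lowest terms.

1: successors {2, 3}; <><>(q -> p) there: 2:F, 3:T. ✓
2: successors {3}; <><>(q -> p) there: 3:T. ✓
3: successors {4}; <><>(q -> p) there: 4:T. ✓
4: successors {5}; <><>(q -> p) there: 5:T. ✓
5: successors {6}; <><>(q -> p) there: 6:T. ✓
6: successors {4, 7}; <><>(q -> p) there: 4:T, 7:F. ✓
7: successors {8}; <><>(q -> p) there: 8:F. ✗
8: no successors, so <><><>(q -> p) fails. ✗
That's 6 of 8 worlds, so 6/8 = 3/4.

3/4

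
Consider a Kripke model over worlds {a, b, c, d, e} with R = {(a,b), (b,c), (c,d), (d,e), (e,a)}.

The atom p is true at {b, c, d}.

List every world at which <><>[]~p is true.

{b, c}

a: successors {b}; <>[]~p there: b:F. ✗
b: successors {c}; <>[]~p there: c:T. ✓
c: successors {d}; <>[]~p there: d:T. ✓
d: successors {e}; <>[]~p there: e:F. ✗
e: successors {a}; <>[]~p there: a:F. ✗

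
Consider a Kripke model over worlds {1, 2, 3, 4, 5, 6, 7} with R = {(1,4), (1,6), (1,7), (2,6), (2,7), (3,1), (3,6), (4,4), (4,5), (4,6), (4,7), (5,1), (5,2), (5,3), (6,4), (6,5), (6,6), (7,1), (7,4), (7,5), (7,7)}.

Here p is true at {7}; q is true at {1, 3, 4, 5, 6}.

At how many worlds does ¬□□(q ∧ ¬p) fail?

1: □□(q ∧ ¬p) is F. ✓
2: □□(q ∧ ¬p) is F. ✓
3: □□(q ∧ ¬p) is F. ✓
4: □□(q ∧ ¬p) is F. ✓
5: □□(q ∧ ¬p) is F. ✓
6: □□(q ∧ ¬p) is F. ✓
7: □□(q ∧ ¬p) is F. ✓
Satisfying worlds: {1, 2, 3, 4, 5, 6, 7}.
So ¬□□(q ∧ ¬p) fails at the other 0 worlds.

0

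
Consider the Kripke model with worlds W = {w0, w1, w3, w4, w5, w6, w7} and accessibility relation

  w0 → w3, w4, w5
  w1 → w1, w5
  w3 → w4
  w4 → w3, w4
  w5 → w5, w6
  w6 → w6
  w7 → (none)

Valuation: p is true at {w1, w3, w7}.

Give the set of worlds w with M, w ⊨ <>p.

w0: successors {w3, w4, w5}; p there: w3:T, w4:F, w5:F. ✓
w1: successors {w1, w5}; p there: w1:T, w5:F. ✓
w3: successors {w4}; p there: w4:F. ✗
w4: successors {w3, w4}; p there: w3:T, w4:F. ✓
w5: successors {w5, w6}; p there: w5:F, w6:F. ✗
w6: successors {w6}; p there: w6:F. ✗
w7: no successors, so <>p fails. ✗

{w0, w1, w4}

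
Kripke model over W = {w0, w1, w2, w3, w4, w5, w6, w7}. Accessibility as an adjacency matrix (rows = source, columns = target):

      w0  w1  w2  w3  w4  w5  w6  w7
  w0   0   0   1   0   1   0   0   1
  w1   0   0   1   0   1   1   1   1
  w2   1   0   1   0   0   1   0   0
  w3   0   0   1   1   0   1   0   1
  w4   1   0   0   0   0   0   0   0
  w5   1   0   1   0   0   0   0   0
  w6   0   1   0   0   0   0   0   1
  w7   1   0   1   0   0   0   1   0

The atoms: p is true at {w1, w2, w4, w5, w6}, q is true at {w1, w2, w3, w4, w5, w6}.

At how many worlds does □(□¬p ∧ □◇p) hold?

w0: successors {w2, w4, w7}; □¬p ∧ □◇p there: w2:F, w4:T, w7:F. ✗
w1: successors {w2, w4, w5, w6, w7}; □¬p ∧ □◇p there: w2:F, w4:T, w5:F, w6:F, w7:F. ✗
w2: successors {w0, w2, w5}; □¬p ∧ □◇p there: w0:F, w2:F, w5:F. ✗
w3: successors {w2, w3, w5, w7}; □¬p ∧ □◇p there: w2:F, w3:F, w5:F, w7:F. ✗
w4: successors {w0}; □¬p ∧ □◇p there: w0:F. ✗
w5: successors {w0, w2}; □¬p ∧ □◇p there: w0:F, w2:F. ✗
w6: successors {w1, w7}; □¬p ∧ □◇p there: w1:F, w7:F. ✗
w7: successors {w0, w2, w6}; □¬p ∧ □◇p there: w0:F, w2:F, w6:F. ✗
Satisfying worlds: ∅.

0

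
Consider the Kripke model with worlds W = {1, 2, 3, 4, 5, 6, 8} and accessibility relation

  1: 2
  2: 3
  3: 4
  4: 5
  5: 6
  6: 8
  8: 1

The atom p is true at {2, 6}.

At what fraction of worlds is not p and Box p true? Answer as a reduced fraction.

1: not p is T, Box p is T. ✓
2: not p is F, Box p is F. ✗
3: not p is T, Box p is F. ✗
4: not p is T, Box p is F. ✗
5: not p is T, Box p is T. ✓
6: not p is F, Box p is F. ✗
8: not p is T, Box p is F. ✗
That's 2 of 7 worlds, so 2/7.

2/7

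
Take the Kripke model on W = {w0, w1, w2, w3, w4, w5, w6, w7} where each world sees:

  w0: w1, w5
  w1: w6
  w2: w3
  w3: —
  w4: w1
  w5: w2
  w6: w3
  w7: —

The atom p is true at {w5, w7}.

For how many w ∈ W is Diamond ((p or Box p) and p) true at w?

w0: successors {w1, w5}; (p or Box p) and p there: w1:F, w5:T. ✓
w1: successors {w6}; (p or Box p) and p there: w6:F. ✗
w2: successors {w3}; (p or Box p) and p there: w3:F. ✗
w3: no successors, so Diamond ((p or Box p) and p) fails. ✗
w4: successors {w1}; (p or Box p) and p there: w1:F. ✗
w5: successors {w2}; (p or Box p) and p there: w2:F. ✗
w6: successors {w3}; (p or Box p) and p there: w3:F. ✗
w7: no successors, so Diamond ((p or Box p) and p) fails. ✗
Satisfying worlds: {w0}.

1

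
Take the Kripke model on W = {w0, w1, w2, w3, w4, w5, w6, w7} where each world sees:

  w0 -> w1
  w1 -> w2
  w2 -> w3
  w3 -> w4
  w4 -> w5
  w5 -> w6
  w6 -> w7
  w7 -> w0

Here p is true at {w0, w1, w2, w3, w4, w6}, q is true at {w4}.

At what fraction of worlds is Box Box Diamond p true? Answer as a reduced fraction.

w0: successors {w1}; Box Diamond p there: w1:T. ✓
w1: successors {w2}; Box Diamond p there: w2:T. ✓
w2: successors {w3}; Box Diamond p there: w3:F. ✗
w3: successors {w4}; Box Diamond p there: w4:T. ✓
w4: successors {w5}; Box Diamond p there: w5:F. ✗
w5: successors {w6}; Box Diamond p there: w6:T. ✓
w6: successors {w7}; Box Diamond p there: w7:T. ✓
w7: successors {w0}; Box Diamond p there: w0:T. ✓
That's 6 of 8 worlds, so 6/8 = 3/4.

3/4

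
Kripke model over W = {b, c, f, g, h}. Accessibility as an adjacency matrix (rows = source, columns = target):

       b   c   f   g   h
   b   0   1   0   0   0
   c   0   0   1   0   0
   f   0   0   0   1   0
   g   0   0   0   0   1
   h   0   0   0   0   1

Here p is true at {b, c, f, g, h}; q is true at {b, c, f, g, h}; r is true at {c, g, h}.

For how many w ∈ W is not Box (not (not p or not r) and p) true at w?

1

b: Box (not (not p or not r) and p) is T. ✗
c: Box (not (not p or not r) and p) is F. ✓
f: Box (not (not p or not r) and p) is T. ✗
g: Box (not (not p or not r) and p) is T. ✗
h: Box (not (not p or not r) and p) is T. ✗
Satisfying worlds: {c}.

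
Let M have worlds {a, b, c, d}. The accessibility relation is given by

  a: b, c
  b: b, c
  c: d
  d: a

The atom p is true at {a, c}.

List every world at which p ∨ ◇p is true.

a: p is T, ◇p is T. ✓
b: p is F, ◇p is T. ✓
c: p is T, ◇p is F. ✓
d: p is F, ◇p is T. ✓

{a, b, c, d}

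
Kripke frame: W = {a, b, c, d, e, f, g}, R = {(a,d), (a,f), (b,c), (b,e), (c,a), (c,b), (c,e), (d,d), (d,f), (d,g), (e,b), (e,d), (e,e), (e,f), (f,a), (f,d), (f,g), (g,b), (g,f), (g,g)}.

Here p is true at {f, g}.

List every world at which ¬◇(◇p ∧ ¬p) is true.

a: ◇(◇p ∧ ¬p) is T. ✗
b: ◇(◇p ∧ ¬p) is T. ✗
c: ◇(◇p ∧ ¬p) is T. ✗
d: ◇(◇p ∧ ¬p) is T. ✗
e: ◇(◇p ∧ ¬p) is T. ✗
f: ◇(◇p ∧ ¬p) is T. ✗
g: ◇(◇p ∧ ¬p) is F. ✓

{g}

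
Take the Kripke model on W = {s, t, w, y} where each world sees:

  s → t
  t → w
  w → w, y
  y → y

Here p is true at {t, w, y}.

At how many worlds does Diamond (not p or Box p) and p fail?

s: Diamond (not p or Box p) is T, p is F. ✗
t: Diamond (not p or Box p) is T, p is T. ✓
w: Diamond (not p or Box p) is T, p is T. ✓
y: Diamond (not p or Box p) is T, p is T. ✓
Satisfying worlds: {t, w, y}.
So Diamond (not p or Box p) and p fails at the other 1 world.

1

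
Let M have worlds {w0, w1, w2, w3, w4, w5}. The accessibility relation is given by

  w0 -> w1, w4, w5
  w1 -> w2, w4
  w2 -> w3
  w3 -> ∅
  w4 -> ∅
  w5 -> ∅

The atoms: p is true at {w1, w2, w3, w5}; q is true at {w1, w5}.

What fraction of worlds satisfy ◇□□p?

w0: successors {w1, w4, w5}; □□p there: w1:T, w4:T, w5:T. ✓
w1: successors {w2, w4}; □□p there: w2:T, w4:T. ✓
w2: successors {w3}; □□p there: w3:T. ✓
w3: no successors, so ◇□□p fails. ✗
w4: no successors, so ◇□□p fails. ✗
w5: no successors, so ◇□□p fails. ✗
That's 3 of 6 worlds, so 3/6 = 1/2.

1/2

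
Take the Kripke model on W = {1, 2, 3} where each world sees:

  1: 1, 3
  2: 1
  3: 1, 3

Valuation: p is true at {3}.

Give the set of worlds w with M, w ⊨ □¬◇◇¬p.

1: successors {1, 3}; ¬◇◇¬p there: 1:F, 3:F. ✗
2: successors {1}; ¬◇◇¬p there: 1:F. ✗
3: successors {1, 3}; ¬◇◇¬p there: 1:F, 3:F. ✗

∅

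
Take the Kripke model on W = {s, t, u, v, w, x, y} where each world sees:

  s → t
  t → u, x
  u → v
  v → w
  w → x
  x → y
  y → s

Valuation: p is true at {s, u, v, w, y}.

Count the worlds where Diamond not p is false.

s: successors {t}; not p there: t:T. ✓
t: successors {u, x}; not p there: u:F, x:T. ✓
u: successors {v}; not p there: v:F. ✗
v: successors {w}; not p there: w:F. ✗
w: successors {x}; not p there: x:T. ✓
x: successors {y}; not p there: y:F. ✗
y: successors {s}; not p there: s:F. ✗
Satisfying worlds: {s, t, w}.
So Diamond not p fails at the other 4 worlds.

4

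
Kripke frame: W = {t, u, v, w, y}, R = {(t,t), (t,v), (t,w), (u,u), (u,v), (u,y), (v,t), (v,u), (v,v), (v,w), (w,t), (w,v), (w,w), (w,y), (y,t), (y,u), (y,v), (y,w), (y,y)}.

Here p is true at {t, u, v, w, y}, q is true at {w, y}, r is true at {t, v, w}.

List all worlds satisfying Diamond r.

t: successors {t, v, w}; r there: t:T, v:T, w:T. ✓
u: successors {u, v, y}; r there: u:F, v:T, y:F. ✓
v: successors {t, u, v, w}; r there: t:T, u:F, v:T, w:T. ✓
w: successors {t, v, w, y}; r there: t:T, v:T, w:T, y:F. ✓
y: successors {t, u, v, w, y}; r there: t:T, u:F, v:T, w:T, y:F. ✓

{t, u, v, w, y}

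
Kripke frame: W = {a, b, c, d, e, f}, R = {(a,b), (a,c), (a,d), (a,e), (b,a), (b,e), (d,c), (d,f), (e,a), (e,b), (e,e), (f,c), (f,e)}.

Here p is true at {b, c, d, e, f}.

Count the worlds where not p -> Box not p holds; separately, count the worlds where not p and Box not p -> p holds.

For not p -> Box not p:
a: not p is T, Box not p is F. ✗
b: not p is F, Box not p is F. ✓
c: not p is F, Box not p is T. ✓
d: not p is F, Box not p is F. ✓
e: not p is F, Box not p is F. ✓
f: not p is F, Box not p is F. ✓
— 5 worlds.
For not p and Box not p -> p:
a: not p and Box not p is F, p is F. ✓
b: not p and Box not p is F, p is T. ✓
c: not p and Box not p is F, p is T. ✓
d: not p and Box not p is F, p is T. ✓
e: not p and Box not p is F, p is T. ✓
f: not p and Box not p is F, p is T. ✓
— 6 worlds.

5 and 6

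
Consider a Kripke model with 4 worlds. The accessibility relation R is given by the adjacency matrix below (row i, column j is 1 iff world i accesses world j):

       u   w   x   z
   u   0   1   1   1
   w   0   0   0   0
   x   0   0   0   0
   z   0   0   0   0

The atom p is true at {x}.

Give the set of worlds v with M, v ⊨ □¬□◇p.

{w, x, z}

u: successors {w, x, z}; ¬□◇p there: w:F, x:F, z:F. ✗
w: no successors, so □¬□◇p holds vacuously. ✓
x: no successors, so □¬□◇p holds vacuously. ✓
z: no successors, so □¬□◇p holds vacuously. ✓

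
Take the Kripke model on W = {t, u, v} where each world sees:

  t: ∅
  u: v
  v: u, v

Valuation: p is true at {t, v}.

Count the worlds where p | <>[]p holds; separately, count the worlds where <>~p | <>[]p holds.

For p | <>[]p:
t: p is T, <>[]p is F. ✓
u: p is F, <>[]p is F. ✗
v: p is T, <>[]p is T. ✓
— 2 worlds.
For <>~p | <>[]p:
t: <>~p is F, <>[]p is F. ✗
u: <>~p is F, <>[]p is F. ✗
v: <>~p is T, <>[]p is T. ✓
— 1 world.

2 and 1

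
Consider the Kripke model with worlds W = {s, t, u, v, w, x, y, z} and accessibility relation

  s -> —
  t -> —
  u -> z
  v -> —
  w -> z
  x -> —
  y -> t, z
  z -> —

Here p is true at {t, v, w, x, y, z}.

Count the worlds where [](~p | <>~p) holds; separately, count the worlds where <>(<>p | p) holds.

For [](~p | <>~p):
s: no successors, so [](~p | <>~p) holds vacuously. ✓
t: no successors, so [](~p | <>~p) holds vacuously. ✓
u: successors {z}; ~p | <>~p there: z:F. ✗
v: no successors, so [](~p | <>~p) holds vacuously. ✓
w: successors {z}; ~p | <>~p there: z:F. ✗
x: no successors, so [](~p | <>~p) holds vacuously. ✓
y: successors {t, z}; ~p | <>~p there: t:F, z:F. ✗
z: no successors, so [](~p | <>~p) holds vacuously. ✓
— 5 worlds.
For <>(<>p | p):
s: no successors, so <>(<>p | p) fails. ✗
t: no successors, so <>(<>p | p) fails. ✗
u: successors {z}; <>p | p there: z:T. ✓
v: no successors, so <>(<>p | p) fails. ✗
w: successors {z}; <>p | p there: z:T. ✓
x: no successors, so <>(<>p | p) fails. ✗
y: successors {t, z}; <>p | p there: t:T, z:T. ✓
z: no successors, so <>(<>p | p) fails. ✗
— 3 worlds.

5 and 3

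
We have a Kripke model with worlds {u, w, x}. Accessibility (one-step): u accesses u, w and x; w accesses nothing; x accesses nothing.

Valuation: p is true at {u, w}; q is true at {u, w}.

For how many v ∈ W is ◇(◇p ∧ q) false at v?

u: successors {u, w, x}; ◇p ∧ q there: u:T, w:F, x:F. ✓
w: no successors, so ◇(◇p ∧ q) fails. ✗
x: no successors, so ◇(◇p ∧ q) fails. ✗
Satisfying worlds: {u}.
So ◇(◇p ∧ q) fails at the other 2 worlds.

2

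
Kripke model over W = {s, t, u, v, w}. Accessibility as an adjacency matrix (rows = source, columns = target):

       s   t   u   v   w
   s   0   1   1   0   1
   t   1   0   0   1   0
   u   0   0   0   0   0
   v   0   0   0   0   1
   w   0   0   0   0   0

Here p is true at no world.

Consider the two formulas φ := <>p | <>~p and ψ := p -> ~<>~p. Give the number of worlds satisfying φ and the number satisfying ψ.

3 and 5

For <>p | <>~p:
s: <>p is F, <>~p is T. ✓
t: <>p is F, <>~p is T. ✓
u: <>p is F, <>~p is F. ✗
v: <>p is F, <>~p is T. ✓
w: <>p is F, <>~p is F. ✗
— 3 worlds.
For p -> ~<>~p:
s: p is F, ~<>~p is F. ✓
t: p is F, ~<>~p is F. ✓
u: p is F, ~<>~p is T. ✓
v: p is F, ~<>~p is F. ✓
w: p is F, ~<>~p is T. ✓
— 5 worlds.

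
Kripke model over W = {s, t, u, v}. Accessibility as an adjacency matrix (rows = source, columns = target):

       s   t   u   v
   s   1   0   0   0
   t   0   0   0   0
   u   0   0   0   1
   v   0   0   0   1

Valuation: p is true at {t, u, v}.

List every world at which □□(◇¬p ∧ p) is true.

s: successors {s}; □(◇¬p ∧ p) there: s:F. ✗
t: no successors, so □□(◇¬p ∧ p) holds vacuously. ✓
u: successors {v}; □(◇¬p ∧ p) there: v:F. ✗
v: successors {v}; □(◇¬p ∧ p) there: v:F. ✗

{t}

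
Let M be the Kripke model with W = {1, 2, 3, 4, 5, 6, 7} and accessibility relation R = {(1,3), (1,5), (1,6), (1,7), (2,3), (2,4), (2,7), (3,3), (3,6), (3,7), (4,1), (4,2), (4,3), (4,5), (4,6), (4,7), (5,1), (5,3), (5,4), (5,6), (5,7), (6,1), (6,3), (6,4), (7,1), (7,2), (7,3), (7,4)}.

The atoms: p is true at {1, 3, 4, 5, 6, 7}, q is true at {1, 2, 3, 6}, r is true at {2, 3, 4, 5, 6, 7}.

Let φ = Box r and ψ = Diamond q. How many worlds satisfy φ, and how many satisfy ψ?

For Box r:
1: successors {3, 5, 6, 7}; r there: 3:T, 5:T, 6:T, 7:T. ✓
2: successors {3, 4, 7}; r there: 3:T, 4:T, 7:T. ✓
3: successors {3, 6, 7}; r there: 3:T, 6:T, 7:T. ✓
4: successors {1, 2, 3, 5, 6, 7}; r there: 1:F, 2:T, 3:T, 5:T, 6:T, 7:T. ✗
5: successors {1, 3, 4, 6, 7}; r there: 1:F, 3:T, 4:T, 6:T, 7:T. ✗
6: successors {1, 3, 4}; r there: 1:F, 3:T, 4:T. ✗
7: successors {1, 2, 3, 4}; r there: 1:F, 2:T, 3:T, 4:T. ✗
— 3 worlds.
For Diamond q:
1: successors {3, 5, 6, 7}; q there: 3:T, 5:F, 6:T, 7:F. ✓
2: successors {3, 4, 7}; q there: 3:T, 4:F, 7:F. ✓
3: successors {3, 6, 7}; q there: 3:T, 6:T, 7:F. ✓
4: successors {1, 2, 3, 5, 6, 7}; q there: 1:T, 2:T, 3:T, 5:F, 6:T, 7:F. ✓
5: successors {1, 3, 4, 6, 7}; q there: 1:T, 3:T, 4:F, 6:T, 7:F. ✓
6: successors {1, 3, 4}; q there: 1:T, 3:T, 4:F. ✓
7: successors {1, 2, 3, 4}; q there: 1:T, 2:T, 3:T, 4:F. ✓
— 7 worlds.

3 and 7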